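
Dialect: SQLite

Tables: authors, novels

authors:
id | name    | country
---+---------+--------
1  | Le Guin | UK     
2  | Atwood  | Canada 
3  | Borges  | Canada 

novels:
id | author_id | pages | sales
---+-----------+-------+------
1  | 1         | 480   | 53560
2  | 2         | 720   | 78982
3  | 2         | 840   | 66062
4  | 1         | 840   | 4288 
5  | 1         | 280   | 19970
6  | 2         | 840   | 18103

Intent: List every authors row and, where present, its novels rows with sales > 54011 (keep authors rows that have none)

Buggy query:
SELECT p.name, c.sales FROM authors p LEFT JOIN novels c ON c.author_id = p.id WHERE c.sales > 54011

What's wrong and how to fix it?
Bug: Filtering c.sales in WHERE discards the NULL rows produced by LEFT JOIN, turning it into an inner join

Fix: Put 'c.sales > 54011' in the JOIN's ON clause instead of WHERE

Corrected query:
SELECT p.name, c.sales FROM authors p LEFT JOIN novels c ON c.author_id = p.id AND c.sales > 54011

Result:
name    | sales
--------+------
Le Guin | NULL 
Atwood  | 66062
Atwood  | 78982
Borges  | NULL 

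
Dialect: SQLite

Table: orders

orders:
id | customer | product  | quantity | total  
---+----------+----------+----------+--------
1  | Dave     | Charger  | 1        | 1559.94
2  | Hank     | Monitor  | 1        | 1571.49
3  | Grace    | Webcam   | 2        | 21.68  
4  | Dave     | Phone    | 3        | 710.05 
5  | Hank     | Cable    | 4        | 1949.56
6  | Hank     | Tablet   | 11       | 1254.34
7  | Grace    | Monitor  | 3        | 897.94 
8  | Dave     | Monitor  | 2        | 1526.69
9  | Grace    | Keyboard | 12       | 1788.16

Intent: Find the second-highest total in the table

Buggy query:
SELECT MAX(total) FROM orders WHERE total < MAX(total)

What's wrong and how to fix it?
Bug: MAX(total) on the right of the comparison is an aggregate-in-WHERE error

Fix: Put the inner MAX in a scalar subquery

Corrected query:
SELECT MAX(total) FROM orders WHERE total < (SELECT MAX(total) FROM orders)

Result:
MAX(total)
----------
1788.16   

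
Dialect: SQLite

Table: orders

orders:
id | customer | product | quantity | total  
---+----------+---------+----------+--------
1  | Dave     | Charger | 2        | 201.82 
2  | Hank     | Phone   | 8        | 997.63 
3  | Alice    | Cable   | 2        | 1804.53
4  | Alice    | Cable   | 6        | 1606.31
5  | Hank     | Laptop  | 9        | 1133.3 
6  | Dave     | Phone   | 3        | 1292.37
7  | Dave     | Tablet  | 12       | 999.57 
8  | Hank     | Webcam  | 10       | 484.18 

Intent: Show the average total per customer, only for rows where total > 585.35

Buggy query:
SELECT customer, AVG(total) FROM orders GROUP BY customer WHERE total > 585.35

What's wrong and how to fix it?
Bug: Row-level WHERE must come before GROUP BY in the clause order

Fix: Place WHERE between FROM and GROUP BY

Corrected query:
SELECT customer, AVG(total) FROM orders WHERE total > 585.35 GROUP BY customer

Result:
customer | AVG(total)
---------+-----------
Alice    | 1705.42   
Dave     | 1145.97   
Hank     | 1065.465  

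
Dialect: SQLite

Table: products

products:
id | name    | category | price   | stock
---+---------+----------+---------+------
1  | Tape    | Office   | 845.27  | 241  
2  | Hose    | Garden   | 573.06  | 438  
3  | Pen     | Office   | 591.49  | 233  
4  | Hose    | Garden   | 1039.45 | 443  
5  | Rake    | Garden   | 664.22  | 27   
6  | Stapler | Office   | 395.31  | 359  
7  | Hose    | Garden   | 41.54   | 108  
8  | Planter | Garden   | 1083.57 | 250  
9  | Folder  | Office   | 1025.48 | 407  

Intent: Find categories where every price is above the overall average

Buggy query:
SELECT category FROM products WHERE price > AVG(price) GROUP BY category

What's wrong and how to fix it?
Bug: AVG() is an aggregate; it can't sit directly in WHERE

Fix: Compute the overall average in a scalar subquery and compare each group's MIN against it in HAVING

Corrected query:
SELECT category FROM products GROUP BY category HAVING MIN(price) > (SELECT AVG(price) FROM products)

Result:
(no rows)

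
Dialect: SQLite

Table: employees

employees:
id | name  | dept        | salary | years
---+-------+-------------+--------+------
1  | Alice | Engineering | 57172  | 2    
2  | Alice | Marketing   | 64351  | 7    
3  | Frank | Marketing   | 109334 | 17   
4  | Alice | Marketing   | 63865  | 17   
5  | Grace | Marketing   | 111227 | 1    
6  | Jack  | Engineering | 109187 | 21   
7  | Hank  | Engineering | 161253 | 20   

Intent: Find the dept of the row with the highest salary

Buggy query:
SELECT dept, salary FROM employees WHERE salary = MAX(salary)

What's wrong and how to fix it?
Bug: WHERE is evaluated per row; an aggregate over the whole table isn't defined there

Fix: Use a subquery: WHERE salary = (SELECT MAX(salary) FROM employees)

Corrected query:
SELECT dept, salary FROM employees WHERE salary = (SELECT MAX(salary) FROM employees)

Result:
dept        | salary
------------+-------
Engineering | 161253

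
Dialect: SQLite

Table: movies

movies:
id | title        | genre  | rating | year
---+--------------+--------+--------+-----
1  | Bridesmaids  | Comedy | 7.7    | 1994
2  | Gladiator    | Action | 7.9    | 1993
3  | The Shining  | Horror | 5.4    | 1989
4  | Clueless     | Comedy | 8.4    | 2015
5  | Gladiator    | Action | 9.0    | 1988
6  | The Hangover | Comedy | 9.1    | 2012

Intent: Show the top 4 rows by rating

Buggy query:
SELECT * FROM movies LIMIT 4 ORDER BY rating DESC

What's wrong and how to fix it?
Bug: LIMIT must come after ORDER BY

Fix: Sort with ORDER BY, then apply LIMIT

Corrected query:
SELECT * FROM movies ORDER BY rating DESC LIMIT 4

Result:
id | title        | genre  | rating | year
---+--------------+--------+--------+-----
6  | The Hangover | Comedy | 9.1    | 2012
5  | Gladiator    | Action | 9      | 1988
4  | Clueless     | Comedy | 8.4    | 2015
2  | Gladiator    | Action | 7.9    | 1993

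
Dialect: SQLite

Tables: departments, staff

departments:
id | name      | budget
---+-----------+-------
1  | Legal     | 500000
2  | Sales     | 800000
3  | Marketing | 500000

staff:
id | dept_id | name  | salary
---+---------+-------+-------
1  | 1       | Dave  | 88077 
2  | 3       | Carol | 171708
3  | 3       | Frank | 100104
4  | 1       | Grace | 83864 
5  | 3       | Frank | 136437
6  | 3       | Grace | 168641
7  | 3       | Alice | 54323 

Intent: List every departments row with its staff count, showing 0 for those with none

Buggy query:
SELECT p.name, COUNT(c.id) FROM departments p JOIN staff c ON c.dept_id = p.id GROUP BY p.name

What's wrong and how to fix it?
Bug: An inner join excludes parents with zero children

Fix: Switch to LEFT JOIN to retain unmatched parent rows

Corrected query:
SELECT p.name, COUNT(c.id) FROM departments p LEFT JOIN staff c ON c.dept_id = p.id GROUP BY p.name

Result:
name      | COUNT(c.id)
----------+------------
Legal     | 2          
Marketing | 5          
Sales     | 0          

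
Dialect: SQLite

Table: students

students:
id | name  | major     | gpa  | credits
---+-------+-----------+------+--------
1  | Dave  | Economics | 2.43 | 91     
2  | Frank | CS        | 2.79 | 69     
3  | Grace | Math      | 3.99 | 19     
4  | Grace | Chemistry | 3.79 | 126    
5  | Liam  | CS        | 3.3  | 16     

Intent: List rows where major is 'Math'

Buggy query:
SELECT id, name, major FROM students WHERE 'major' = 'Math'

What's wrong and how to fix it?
Bug: 'major' in single quotes is a string literal, not the column; the comparison is literal-vs-literal and never true

Fix: Reference the column as major without single quotes

Corrected query:
SELECT id, name, major FROM students WHERE major = 'Math'

Result:
id | name  | major
---+-------+------
3  | Grace | Math 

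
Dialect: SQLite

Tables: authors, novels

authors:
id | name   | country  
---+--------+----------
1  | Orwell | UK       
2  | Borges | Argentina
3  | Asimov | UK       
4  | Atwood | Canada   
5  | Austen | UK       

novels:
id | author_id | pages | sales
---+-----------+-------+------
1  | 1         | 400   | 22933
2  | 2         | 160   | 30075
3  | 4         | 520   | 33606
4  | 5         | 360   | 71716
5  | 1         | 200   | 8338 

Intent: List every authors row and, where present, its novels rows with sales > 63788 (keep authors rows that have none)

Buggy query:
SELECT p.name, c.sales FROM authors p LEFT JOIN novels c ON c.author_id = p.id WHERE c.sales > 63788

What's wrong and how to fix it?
Bug: A WHERE condition on the right-hand table after LEFT JOIN drops unmatched parents

Fix: Put 'c.sales > 63788' in the JOIN's ON clause instead of WHERE

Corrected query:
SELECT p.name, c.sales FROM authors p LEFT JOIN novels c ON c.author_id = p.id AND c.sales > 63788

Result:
name   | sales
-------+------
Orwell | NULL 
Borges | NULL 
Asimov | NULL 
Atwood | NULL 
Austen | 71716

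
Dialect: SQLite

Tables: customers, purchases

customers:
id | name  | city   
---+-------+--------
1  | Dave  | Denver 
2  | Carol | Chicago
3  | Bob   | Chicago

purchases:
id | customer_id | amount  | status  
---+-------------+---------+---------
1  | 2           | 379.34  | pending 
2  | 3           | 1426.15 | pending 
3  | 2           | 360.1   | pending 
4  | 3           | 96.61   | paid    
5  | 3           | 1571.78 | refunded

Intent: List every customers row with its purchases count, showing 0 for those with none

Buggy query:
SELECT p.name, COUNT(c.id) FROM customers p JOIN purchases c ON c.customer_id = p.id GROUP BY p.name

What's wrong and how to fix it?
Bug: INNER JOIN drops customers rows that have no matching purchases rows

Fix: Switch to LEFT JOIN to retain unmatched parent rows

Corrected query:
SELECT p.name, COUNT(c.id) FROM customers p LEFT JOIN purchases c ON c.customer_id = p.id GROUP BY p.name

Result:
name  | COUNT(c.id)
------+------------
Bob   | 3          
Carol | 2          
Dave  | 0          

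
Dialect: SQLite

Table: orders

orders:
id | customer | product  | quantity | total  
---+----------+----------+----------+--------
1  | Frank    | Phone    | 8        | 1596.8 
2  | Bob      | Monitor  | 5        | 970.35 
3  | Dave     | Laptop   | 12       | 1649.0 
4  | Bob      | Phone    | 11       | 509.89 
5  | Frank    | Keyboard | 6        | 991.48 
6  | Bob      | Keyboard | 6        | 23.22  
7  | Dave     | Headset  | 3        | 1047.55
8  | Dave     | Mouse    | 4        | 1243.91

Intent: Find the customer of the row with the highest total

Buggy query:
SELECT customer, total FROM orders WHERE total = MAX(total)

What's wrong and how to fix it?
Bug: WHERE is evaluated per row; an aggregate over the whole table isn't defined there

Fix: Wrap MAX in a scalar subquery so WHERE compares against a single value

Corrected query:
SELECT customer, total FROM orders WHERE total = (SELECT MAX(total) FROM orders)

Result:
customer | total
---------+------
Dave     | 1649 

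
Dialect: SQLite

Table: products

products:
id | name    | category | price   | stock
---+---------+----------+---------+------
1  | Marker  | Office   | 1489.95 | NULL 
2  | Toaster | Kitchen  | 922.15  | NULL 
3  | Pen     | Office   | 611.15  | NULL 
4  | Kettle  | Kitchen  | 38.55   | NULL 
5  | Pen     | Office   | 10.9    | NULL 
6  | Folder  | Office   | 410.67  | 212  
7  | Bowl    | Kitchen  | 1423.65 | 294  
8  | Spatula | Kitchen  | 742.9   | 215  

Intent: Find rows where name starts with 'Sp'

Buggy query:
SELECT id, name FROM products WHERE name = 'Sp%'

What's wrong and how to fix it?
Bug: Wildcards only work with LIKE; '=' treats '%' as a literal character

Fix: Use LIKE for wildcard pattern matching

Corrected query:
SELECT id, name FROM products WHERE name LIKE 'Sp%'

Result:
id | name   
---+--------
8  | Spatula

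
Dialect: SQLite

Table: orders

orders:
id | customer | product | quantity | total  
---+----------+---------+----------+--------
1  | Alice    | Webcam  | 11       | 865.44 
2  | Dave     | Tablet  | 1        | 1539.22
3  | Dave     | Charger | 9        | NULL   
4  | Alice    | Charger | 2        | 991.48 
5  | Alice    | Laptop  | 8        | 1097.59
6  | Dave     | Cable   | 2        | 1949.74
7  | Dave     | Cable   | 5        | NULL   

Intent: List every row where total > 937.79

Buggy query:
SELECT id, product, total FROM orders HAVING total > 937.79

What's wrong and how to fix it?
Bug: This is a non-aggregate query (no GROUP BY, no aggregates), so in SQLite the HAVING clause is invalid here; a row-level condition belongs in WHERE

Fix: Use WHERE for row-level filtering

Corrected query:
SELECT id, product, total FROM orders WHERE total > 937.79

Result:
id | product | total  
---+---------+--------
2  | Tablet  | 1539.22
4  | Charger | 991.48 
5  | Laptop  | 1097.59
6  | Cable   | 1949.74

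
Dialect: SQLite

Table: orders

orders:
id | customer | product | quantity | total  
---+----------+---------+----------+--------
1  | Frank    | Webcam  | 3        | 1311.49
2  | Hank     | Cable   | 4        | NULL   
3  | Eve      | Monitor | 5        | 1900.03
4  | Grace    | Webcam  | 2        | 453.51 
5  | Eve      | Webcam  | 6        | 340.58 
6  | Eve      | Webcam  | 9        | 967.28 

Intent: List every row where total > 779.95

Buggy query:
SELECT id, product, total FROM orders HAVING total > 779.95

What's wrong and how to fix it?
Bug: HAVING filters the output of aggregation, but this query has no GROUP BY and no aggregate functions, so SQLite rejects it (HAVING clause on a non-aggregate query); the condition here is per row

Fix: Replace HAVING with WHERE since the condition applies to individual rows

Corrected query:
SELECT id, product, total FROM orders WHERE total > 779.95

Result:
id | product | total  
---+---------+--------
1  | Webcam  | 1311.49
3  | Monitor | 1900.03
6  | Webcam  | 967.28 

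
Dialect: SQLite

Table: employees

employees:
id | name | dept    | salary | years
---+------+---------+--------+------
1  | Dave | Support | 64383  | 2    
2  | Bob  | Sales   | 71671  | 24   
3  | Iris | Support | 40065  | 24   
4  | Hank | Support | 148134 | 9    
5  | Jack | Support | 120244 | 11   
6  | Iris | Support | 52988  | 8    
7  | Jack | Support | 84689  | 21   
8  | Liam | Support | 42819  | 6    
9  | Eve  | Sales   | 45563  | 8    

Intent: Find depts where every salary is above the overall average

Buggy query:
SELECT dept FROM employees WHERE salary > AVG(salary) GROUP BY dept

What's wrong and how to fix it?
Bug: AVG() is an aggregate; it can't sit directly in WHERE

Fix: Compute the overall average in a scalar subquery and compare each group's MIN against it in HAVING

Corrected query:
SELECT dept FROM employees GROUP BY dept HAVING MIN(salary) > (SELECT AVG(salary) FROM employees)

Result:
(no rows)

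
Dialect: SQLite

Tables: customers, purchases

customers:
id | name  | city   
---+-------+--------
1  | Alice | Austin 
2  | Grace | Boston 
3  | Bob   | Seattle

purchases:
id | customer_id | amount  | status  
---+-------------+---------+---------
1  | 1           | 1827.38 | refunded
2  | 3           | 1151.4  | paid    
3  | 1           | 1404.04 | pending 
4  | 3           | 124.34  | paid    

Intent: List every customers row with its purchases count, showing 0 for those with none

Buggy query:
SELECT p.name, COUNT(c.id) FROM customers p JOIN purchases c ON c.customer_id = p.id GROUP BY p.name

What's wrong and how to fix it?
Bug: An inner join excludes parents with zero children

Fix: Use LEFT JOIN so parents without children still appear (COUNT(c.id) gives 0)

Corrected query:
SELECT p.name, COUNT(c.id) FROM customers p LEFT JOIN purchases c ON c.customer_id = p.id GROUP BY p.name

Result:
name  | COUNT(c.id)
------+------------
Alice | 2          
Bob   | 2          
Grace | 0          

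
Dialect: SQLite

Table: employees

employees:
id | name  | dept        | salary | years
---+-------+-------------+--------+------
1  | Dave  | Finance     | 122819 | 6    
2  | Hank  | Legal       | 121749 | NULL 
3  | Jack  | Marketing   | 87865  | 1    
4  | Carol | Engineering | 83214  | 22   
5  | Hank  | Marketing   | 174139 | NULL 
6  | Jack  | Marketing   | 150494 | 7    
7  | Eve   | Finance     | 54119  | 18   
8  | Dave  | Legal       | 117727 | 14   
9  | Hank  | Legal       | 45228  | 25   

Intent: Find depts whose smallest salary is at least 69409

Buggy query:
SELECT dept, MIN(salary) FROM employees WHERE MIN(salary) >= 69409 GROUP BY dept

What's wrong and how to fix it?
Bug: Aggregates like MIN are computed per group after WHERE runs

Fix: Use HAVING for the per-group MIN condition

Corrected query:
SELECT dept, MIN(salary) FROM employees GROUP BY dept HAVING MIN(salary) >= 69409

Result:
dept        | MIN(salary)
------------+------------
Engineering | 83214      
Marketing   | 87865      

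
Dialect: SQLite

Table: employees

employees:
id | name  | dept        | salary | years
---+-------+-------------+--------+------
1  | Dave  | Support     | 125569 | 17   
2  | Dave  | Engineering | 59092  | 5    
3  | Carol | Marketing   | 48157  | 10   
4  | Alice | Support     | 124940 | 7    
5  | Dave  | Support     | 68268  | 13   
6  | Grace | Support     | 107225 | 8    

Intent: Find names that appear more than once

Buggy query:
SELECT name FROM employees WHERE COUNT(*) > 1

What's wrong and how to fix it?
Bug: WHERE can't reference COUNT(*); aggregates are computed after WHERE

Fix: Group first, then use HAVING for the count condition

Corrected query:
SELECT name FROM employees GROUP BY name HAVING COUNT(*) > 1

Result:
name
----
Dave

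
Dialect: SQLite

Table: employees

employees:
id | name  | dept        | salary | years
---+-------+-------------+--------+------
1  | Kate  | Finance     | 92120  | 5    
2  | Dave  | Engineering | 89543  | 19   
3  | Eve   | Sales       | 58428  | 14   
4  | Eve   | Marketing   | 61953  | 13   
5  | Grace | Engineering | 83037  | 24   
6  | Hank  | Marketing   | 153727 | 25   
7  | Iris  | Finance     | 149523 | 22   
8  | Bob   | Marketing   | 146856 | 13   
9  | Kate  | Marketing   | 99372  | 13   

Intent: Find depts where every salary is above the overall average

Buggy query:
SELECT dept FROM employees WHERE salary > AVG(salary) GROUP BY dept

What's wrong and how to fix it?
Bug: WHERE evaluates per row before aggregation, so AVG() is unavailable

Fix: Use a subquery for AVG and a HAVING MIN(...) filter so the condition holds for every row in the group

Corrected query:
SELECT dept FROM employees GROUP BY dept HAVING MIN(salary) > (SELECT AVG(salary) FROM employees)

Result:
(no rows)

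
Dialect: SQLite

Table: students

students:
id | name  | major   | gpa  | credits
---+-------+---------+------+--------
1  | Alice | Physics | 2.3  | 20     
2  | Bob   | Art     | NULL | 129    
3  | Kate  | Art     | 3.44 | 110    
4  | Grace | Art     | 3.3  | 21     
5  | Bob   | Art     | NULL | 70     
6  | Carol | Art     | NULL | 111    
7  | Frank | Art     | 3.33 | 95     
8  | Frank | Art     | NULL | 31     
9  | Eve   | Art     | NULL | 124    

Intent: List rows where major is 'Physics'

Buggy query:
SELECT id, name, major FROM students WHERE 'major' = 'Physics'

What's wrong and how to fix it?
Bug: 'major' in single quotes is a string literal, not the column; the comparison is literal-vs-literal and never true

Fix: Reference the column as major without single quotes

Corrected query:
SELECT id, name, major FROM students WHERE major = 'Physics'

Result:
id | name  | major  
---+-------+--------
1  | Alice | Physics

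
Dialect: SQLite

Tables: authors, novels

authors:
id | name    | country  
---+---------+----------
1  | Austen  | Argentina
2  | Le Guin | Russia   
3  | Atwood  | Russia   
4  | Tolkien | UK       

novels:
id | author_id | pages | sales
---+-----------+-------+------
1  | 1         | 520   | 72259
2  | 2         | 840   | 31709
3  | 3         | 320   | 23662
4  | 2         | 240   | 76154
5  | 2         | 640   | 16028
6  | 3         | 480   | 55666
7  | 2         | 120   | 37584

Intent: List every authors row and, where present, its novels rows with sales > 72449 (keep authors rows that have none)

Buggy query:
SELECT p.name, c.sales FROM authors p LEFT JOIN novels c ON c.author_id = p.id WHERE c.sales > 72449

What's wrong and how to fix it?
Bug: A WHERE condition on the right-hand table after LEFT JOIN drops unmatched parents

Fix: Move the right-table condition into the ON clause so unmatched parents are kept

Corrected query:
SELECT p.name, c.sales FROM authors p LEFT JOIN novels c ON c.author_id = p.id AND c.sales > 72449

Result:
name    | sales
--------+------
Austen  | NULL 
Le Guin | 76154
Atwood  | NULL 
Tolkien | NULL 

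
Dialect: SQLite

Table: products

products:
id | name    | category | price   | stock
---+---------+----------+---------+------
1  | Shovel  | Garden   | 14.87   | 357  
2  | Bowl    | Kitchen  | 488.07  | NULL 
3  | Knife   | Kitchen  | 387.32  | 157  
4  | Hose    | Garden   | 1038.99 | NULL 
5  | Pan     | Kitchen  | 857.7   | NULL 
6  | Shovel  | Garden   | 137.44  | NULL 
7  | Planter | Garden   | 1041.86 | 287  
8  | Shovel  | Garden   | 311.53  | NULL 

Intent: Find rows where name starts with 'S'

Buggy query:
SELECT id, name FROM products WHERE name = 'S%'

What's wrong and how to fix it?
Bug: '=' compares the literal string including the % character; pattern matching needs LIKE

Fix: Use LIKE for wildcard pattern matching

Corrected query:
SELECT id, name FROM products WHERE name LIKE 'S%'

Result:
id | name  
---+-------
1  | Shovel
6  | Shovel
8  | Shovel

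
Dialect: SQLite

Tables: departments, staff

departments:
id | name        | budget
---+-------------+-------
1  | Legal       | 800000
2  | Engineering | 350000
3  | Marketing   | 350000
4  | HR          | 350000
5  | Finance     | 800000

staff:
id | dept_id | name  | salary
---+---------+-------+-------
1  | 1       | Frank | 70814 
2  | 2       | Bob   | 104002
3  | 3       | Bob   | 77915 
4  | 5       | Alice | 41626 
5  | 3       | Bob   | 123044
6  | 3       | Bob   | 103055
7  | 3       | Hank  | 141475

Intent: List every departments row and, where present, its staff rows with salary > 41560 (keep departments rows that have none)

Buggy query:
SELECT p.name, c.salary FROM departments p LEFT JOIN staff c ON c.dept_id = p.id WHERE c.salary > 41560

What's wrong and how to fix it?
Bug: Filtering c.salary in WHERE discards the NULL rows produced by LEFT JOIN, turning it into an inner join

Fix: Put 'c.salary > 41560' in the JOIN's ON clause instead of WHERE

Corrected query:
SELECT p.name, c.salary FROM departments p LEFT JOIN staff c ON c.dept_id = p.id AND c.salary > 41560

Result:
name        | salary
------------+-------
Legal       | 70814 
Engineering | 104002
Marketing   | 77915 
Marketing   | 103055
Marketing   | 123044
Marketing   | 141475
HR          | NULL  
Finance     | 41626 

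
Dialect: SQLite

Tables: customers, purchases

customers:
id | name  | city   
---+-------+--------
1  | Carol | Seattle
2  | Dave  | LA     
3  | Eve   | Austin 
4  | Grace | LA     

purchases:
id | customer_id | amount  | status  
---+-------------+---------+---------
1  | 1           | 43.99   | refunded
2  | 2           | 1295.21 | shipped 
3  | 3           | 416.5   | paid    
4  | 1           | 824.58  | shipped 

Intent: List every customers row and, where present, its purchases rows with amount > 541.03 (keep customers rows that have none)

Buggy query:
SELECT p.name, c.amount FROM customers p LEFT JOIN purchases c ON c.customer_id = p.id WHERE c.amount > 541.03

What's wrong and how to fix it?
Bug: A WHERE condition on the right-hand table after LEFT JOIN drops unmatched parents

Fix: Put 'c.amount > 541.03' in the JOIN's ON clause instead of WHERE

Corrected query:
SELECT p.name, c.amount FROM customers p LEFT JOIN purchases c ON c.customer_id = p.id AND c.amount > 541.03

Result:
name  | amount 
------+--------
Carol | 824.58 
Dave  | 1295.21
Eve   | NULL   
Grace | NULL   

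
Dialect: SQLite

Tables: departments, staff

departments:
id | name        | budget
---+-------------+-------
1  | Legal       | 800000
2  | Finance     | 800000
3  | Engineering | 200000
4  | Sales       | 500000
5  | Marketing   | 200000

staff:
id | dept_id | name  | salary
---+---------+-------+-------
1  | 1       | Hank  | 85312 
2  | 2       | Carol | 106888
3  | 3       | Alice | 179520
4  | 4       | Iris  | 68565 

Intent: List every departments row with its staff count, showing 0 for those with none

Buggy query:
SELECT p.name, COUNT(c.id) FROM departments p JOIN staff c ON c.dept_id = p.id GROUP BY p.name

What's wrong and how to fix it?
Bug: INNER JOIN drops departments rows that have no matching staff rows

Fix: Use LEFT JOIN so parents without children still appear (COUNT(c.id) gives 0)

Corrected query:
SELECT p.name, COUNT(c.id) FROM departments p LEFT JOIN staff c ON c.dept_id = p.id GROUP BY p.name

Result:
name        | COUNT(c.id)
------------+------------
Engineering | 1          
Finance     | 1          
Legal       | 1          
Marketing   | 0          
Sales       | 1          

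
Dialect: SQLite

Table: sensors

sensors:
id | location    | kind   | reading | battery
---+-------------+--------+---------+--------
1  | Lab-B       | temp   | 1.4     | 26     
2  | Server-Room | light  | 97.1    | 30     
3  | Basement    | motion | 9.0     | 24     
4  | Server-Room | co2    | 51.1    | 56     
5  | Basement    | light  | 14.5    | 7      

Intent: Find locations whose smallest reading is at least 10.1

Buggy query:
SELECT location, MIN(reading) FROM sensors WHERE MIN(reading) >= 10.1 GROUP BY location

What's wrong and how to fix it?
Bug: MIN() in WHERE is a misuse of aggregate

Fix: Replace WHERE with HAVING after the GROUP BY

Corrected query:
SELECT location, MIN(reading) FROM sensors GROUP BY location HAVING MIN(reading) >= 10.1

Result:
location    | MIN(reading)
------------+-------------
Server-Room | 51.1        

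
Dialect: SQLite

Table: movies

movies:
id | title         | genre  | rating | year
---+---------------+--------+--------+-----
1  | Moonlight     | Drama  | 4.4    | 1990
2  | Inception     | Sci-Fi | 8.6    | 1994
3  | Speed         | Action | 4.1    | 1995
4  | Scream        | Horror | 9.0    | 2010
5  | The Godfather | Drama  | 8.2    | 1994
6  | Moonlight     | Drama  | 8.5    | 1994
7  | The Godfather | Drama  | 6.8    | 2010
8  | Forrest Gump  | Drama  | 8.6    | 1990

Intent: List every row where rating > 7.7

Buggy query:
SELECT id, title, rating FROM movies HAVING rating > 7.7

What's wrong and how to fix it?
Bug: HAVING filters the output of aggregation, but this query has no GROUP BY and no aggregate functions, so SQLite rejects it (HAVING clause on a non-aggregate query); the condition here is per row

Fix: Use WHERE for row-level filtering

Corrected query:
SELECT id, title, rating FROM movies WHERE rating > 7.7

Result:
id | title         | rating
---+---------------+-------
2  | Inception     | 8.6   
4  | Scream        | 9     
5  | The Godfather | 8.2   
6  | Moonlight     | 8.5   
8  | Forrest Gump  | 8.6   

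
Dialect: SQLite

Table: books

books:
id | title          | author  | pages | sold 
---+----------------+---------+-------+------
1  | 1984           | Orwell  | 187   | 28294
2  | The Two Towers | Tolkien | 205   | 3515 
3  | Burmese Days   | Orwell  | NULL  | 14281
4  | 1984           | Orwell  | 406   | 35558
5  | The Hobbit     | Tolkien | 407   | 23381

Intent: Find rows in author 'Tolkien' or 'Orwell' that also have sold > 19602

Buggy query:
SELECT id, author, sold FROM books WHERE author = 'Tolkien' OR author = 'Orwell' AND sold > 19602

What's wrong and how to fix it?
Bug: AND binds tighter than OR, so this parses as author = 'Tolkien' OR (author = 'Orwell' AND sold > 19602)

Fix: Add parentheses around the OR so the AND applies to both alternatives

Corrected query:
SELECT id, author, sold FROM books WHERE (author = 'Tolkien' OR author = 'Orwell') AND sold > 19602

Result:
id | author  | sold 
---+---------+------
1  | Orwell  | 28294
4  | Orwell  | 35558
5  | Tolkien | 23381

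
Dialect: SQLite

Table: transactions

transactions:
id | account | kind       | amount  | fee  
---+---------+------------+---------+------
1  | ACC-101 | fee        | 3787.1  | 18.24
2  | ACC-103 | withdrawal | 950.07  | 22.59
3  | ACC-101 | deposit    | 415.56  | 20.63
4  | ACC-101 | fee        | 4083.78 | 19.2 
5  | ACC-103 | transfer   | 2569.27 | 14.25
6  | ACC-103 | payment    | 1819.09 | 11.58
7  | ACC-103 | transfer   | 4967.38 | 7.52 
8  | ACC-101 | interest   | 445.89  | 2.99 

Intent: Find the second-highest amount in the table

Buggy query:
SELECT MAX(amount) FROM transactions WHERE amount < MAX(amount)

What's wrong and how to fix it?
Bug: The inner MAX is an aggregate inside WHERE, which is not allowed

Fix: Compute the overall MAX in a subquery, then take MAX of rows below it

Corrected query:
SELECT MAX(amount) FROM transactions WHERE amount < (SELECT MAX(amount) FROM transactions)

Result:
MAX(amount)
-----------
4083.78    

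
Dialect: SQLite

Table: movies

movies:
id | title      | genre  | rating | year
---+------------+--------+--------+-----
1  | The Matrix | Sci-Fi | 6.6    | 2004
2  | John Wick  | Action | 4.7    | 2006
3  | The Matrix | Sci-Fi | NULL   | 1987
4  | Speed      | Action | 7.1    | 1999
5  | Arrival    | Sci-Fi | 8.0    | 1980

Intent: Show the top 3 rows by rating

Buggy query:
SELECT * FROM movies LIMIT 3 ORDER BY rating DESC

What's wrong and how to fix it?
Bug: LIMIT must come after ORDER BY

Fix: Sort with ORDER BY, then apply LIMIT

Corrected query:
SELECT * FROM movies ORDER BY rating DESC LIMIT 3

Result:
id | title      | genre  | rating | year
---+------------+--------+--------+-----
5  | Arrival    | Sci-Fi | 8      | 1980
4  | Speed      | Action | 7.1    | 1999
1  | The Matrix | Sci-Fi | 6.6    | 2004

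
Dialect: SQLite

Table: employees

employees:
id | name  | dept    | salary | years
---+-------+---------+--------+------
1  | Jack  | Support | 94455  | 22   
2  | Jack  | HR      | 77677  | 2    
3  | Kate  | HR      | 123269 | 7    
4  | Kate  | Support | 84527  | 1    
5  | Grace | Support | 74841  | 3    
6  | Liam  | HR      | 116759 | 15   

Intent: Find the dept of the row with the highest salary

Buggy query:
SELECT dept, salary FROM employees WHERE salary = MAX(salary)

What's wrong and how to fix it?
Bug: MAX(salary) is an aggregate and cannot be used directly in WHERE

Fix: Use a subquery: WHERE salary = (SELECT MAX(salary) FROM employees)

Corrected query:
SELECT dept, salary FROM employees WHERE salary = (SELECT MAX(salary) FROM employees)

Result:
dept | salary
-----+-------
HR   | 123269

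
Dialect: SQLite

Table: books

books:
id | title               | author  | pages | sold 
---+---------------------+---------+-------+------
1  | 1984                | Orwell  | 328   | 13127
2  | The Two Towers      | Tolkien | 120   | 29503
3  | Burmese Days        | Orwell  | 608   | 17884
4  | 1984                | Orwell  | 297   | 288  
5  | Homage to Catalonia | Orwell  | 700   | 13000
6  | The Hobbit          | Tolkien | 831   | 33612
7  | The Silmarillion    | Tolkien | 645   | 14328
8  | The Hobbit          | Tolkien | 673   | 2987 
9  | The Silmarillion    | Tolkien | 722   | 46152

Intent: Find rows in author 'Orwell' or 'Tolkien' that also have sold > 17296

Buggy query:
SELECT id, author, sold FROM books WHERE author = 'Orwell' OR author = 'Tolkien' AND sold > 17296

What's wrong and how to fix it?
Bug: Without parentheses, AND is evaluated before OR, so the sold filter only applies to the 'Tolkien' branch

Fix: Group the OR with parentheses (or use IN), then AND the threshold

Corrected query:
SELECT id, author, sold FROM books WHERE (author = 'Orwell' OR author = 'Tolkien') AND sold > 17296

Result:
id | author  | sold 
---+---------+------
2  | Tolkien | 29503
3  | Orwell  | 17884
6  | Tolkien | 33612
9  | Tolkien | 46152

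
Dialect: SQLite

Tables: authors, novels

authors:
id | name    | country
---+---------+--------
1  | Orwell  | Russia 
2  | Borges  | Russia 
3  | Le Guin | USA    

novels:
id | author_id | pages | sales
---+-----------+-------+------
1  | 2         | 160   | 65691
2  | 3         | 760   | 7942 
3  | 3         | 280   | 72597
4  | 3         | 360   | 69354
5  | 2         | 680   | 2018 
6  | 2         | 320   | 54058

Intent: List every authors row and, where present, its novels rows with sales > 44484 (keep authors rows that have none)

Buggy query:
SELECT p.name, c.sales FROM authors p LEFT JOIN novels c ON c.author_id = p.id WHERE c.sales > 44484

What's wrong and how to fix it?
Bug: A WHERE condition on the right-hand table after LEFT JOIN drops unmatched parents

Fix: Put 'c.sales > 44484' in the JOIN's ON clause instead of WHERE

Corrected query:
SELECT p.name, c.sales FROM authors p LEFT JOIN novels c ON c.author_id = p.id AND c.sales > 44484

Result:
name    | sales
--------+------
Orwell  | NULL 
Borges  | 54058
Borges  | 65691
Le Guin | 69354
Le Guin | 72597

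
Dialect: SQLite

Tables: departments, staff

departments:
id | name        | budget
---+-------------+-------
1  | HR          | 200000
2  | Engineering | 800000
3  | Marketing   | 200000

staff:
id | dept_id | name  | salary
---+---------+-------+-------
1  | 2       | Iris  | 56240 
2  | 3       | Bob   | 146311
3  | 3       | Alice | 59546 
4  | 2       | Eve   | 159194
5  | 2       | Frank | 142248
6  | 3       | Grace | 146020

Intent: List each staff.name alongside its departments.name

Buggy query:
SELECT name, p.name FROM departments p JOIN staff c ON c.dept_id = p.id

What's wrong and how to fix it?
Bug: Both tables have a 'name' column; the unqualified reference is ambiguous

Fix: Qualify the column with its table alias (c.name)

Corrected query:
SELECT c.name, p.name FROM departments p JOIN staff c ON c.dept_id = p.id

Result:
name  | name       
------+------------
Iris  | Engineering
Bob   | Marketing  
Alice | Marketing  
Eve   | Engineering
Frank | Engineering
Grace | Marketing  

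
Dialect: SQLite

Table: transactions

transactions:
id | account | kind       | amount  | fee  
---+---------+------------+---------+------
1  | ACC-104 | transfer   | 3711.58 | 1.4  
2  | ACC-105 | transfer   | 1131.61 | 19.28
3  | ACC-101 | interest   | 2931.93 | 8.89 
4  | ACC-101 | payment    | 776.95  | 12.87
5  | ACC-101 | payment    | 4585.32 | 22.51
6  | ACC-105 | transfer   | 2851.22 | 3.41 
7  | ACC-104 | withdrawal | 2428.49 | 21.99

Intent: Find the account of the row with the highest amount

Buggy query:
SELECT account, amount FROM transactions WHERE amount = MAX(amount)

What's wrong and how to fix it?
Bug: MAX(amount) is an aggregate and cannot be used directly in WHERE

Fix: Use a subquery: WHERE amount = (SELECT MAX(amount) FROM transactions)

Corrected query:
SELECT account, amount FROM transactions WHERE amount = (SELECT MAX(amount) FROM transactions)

Result:
account | amount 
--------+--------
ACC-101 | 4585.32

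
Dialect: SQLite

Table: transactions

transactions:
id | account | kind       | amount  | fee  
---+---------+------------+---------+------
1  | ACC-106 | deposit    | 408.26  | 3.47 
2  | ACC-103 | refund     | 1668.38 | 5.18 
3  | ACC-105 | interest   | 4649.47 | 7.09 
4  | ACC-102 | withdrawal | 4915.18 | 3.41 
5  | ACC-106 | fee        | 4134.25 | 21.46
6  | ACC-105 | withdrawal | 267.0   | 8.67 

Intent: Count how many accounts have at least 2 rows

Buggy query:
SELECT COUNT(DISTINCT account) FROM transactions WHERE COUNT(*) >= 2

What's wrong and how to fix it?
Bug: COUNT(*) cannot appear in WHERE; the per-group count doesn't exist yet

Fix: Use a subquery that GROUPs and filters with HAVING, then count its rows

Corrected query:
SELECT COUNT(*) FROM (SELECT account FROM transactions GROUP BY account HAVING COUNT(*) >= 2)

Result:
COUNT(*)
--------
2       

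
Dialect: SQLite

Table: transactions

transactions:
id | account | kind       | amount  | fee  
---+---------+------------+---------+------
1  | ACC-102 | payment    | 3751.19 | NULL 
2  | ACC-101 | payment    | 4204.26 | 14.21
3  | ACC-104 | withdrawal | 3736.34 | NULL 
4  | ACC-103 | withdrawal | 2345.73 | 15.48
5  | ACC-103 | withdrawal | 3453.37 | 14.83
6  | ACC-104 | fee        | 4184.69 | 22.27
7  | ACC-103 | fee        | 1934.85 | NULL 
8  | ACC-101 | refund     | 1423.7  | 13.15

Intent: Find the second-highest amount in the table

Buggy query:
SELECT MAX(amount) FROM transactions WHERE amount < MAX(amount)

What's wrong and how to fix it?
Bug: MAX(amount) on the right of the comparison is an aggregate-in-WHERE error

Fix: Put the inner MAX in a scalar subquery

Corrected query:
SELECT MAX(amount) FROM transactions WHERE amount < (SELECT MAX(amount) FROM transactions)

Result:
MAX(amount)
-----------
4184.69    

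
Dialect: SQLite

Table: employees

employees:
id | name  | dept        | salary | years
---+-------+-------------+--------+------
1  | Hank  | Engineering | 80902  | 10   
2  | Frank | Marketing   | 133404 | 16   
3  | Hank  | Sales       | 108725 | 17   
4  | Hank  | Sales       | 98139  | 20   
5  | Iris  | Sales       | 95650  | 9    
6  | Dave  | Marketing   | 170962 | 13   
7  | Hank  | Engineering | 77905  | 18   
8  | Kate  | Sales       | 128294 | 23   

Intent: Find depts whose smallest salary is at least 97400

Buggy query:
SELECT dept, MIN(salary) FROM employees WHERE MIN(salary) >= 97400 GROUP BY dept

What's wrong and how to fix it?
Bug: MIN() in WHERE is a misuse of aggregate

Fix: Replace WHERE with HAVING after the GROUP BY

Corrected query:
SELECT dept, MIN(salary) FROM employees GROUP BY dept HAVING MIN(salary) >= 97400

Result:
dept      | MIN(salary)
----------+------------
Marketing | 133404     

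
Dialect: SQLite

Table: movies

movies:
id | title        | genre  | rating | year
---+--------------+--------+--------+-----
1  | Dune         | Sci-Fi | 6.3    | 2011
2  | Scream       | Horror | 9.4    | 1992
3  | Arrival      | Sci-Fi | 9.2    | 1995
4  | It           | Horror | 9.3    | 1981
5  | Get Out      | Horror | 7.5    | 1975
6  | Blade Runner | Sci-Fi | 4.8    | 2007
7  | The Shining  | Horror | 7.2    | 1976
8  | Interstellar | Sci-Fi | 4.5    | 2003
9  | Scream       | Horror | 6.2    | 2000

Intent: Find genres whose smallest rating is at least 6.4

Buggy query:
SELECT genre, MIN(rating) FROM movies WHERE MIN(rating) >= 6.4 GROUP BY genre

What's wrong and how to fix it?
Bug: MIN() in WHERE is a misuse of aggregate

Fix: Use HAVING for the per-group MIN condition

Corrected query:
SELECT genre, MIN(rating) FROM movies GROUP BY genre HAVING MIN(rating) >= 6.4

Result:
(no rows)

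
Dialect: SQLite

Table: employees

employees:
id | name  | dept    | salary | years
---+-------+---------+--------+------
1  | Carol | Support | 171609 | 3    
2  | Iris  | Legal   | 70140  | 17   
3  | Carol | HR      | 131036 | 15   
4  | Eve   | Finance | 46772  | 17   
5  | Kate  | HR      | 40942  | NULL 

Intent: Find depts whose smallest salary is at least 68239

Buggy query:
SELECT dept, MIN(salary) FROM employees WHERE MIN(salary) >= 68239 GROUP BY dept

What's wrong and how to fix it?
Bug: Aggregates like MIN are computed per group after WHERE runs

Fix: Use HAVING for the per-group MIN condition

Corrected query:
SELECT dept, MIN(salary) FROM employees GROUP BY dept HAVING MIN(salary) >= 68239

Result:
dept    | MIN(salary)
--------+------------
Legal   | 70140      
Support | 171609     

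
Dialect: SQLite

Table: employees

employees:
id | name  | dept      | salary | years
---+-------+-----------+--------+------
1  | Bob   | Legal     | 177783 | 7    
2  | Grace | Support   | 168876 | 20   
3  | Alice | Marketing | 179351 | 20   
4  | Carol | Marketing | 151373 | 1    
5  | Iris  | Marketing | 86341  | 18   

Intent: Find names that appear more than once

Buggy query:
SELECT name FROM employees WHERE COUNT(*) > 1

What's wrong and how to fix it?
Bug: COUNT(*) is an aggregate and cannot be used in WHERE

Fix: GROUP BY name, then filter groups with HAVING COUNT(*) > 1

Corrected query:
SELECT name FROM employees GROUP BY name HAVING COUNT(*) > 1

Result:
(no rows)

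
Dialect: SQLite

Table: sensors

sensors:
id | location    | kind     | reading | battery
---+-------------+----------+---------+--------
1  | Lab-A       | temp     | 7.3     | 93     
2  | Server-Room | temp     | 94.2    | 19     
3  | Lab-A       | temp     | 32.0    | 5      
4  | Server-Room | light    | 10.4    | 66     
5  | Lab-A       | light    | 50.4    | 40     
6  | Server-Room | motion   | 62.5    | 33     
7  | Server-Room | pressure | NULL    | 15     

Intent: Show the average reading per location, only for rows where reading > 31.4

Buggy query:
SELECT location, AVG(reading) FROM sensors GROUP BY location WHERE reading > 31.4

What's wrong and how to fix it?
Bug: WHERE cannot follow GROUP BY

Fix: Place WHERE between FROM and GROUP BY

Corrected query:
SELECT location, AVG(reading) FROM sensors WHERE reading > 31.4 GROUP BY location

Result:
location    | AVG(reading)
------------+-------------
Lab-A       | 41.2        
Server-Room | 78.35       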